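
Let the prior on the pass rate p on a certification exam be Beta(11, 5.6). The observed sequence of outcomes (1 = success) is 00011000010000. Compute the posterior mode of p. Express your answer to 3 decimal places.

p̂_MAP = 0.455

Prior: Beta(11, 5.6).
Data: 3 successes in 14 trials (from the sequence). The binomial likelihood contributes p^3(1−p)^11, so the posterior is Beta(11+3, 5.6+11) = Beta(14, 16.6).
For Beta(a, b) with a, b > 1 the mode is (a−1)/(a+b−2) = 13/28.6 ≈ 0.455.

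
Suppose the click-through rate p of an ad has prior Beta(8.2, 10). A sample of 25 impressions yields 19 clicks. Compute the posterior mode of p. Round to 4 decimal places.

p̂_MAP = 0.6359

Prior: Beta(8.2, 10).
Data: 19 successes in 25 trials. The binomial likelihood contributes p^19(1−p)^6, so the posterior is Beta(8.2+19, 10+6) = Beta(27.2, 16).
For Beta(a, b) with a, b > 1 the mode is (a−1)/(a+b−2) = 26.2/41.2 ≈ 0.6359.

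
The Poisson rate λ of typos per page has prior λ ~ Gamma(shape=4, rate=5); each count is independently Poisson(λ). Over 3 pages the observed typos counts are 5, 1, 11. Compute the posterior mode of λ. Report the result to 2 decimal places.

Σxᵢ = 5+1+11 = 17, with n = 3.
Posterior ∝ λ^3e^(−5λ) · λ^17e^(−3λ) = λ^20e^(−8λ), i.e. Gamma(shape=21, rate=8).
The mode of a Gamma(a, b) with a ≥ 1 (shape–rate) is (a−1)/b = 20/8 ≈ 2.50.

λ̂_MAP = 2.50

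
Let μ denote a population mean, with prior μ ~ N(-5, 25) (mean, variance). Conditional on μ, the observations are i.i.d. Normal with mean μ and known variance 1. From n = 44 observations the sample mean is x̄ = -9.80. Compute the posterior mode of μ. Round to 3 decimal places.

n = 44, x̄ = -9.80.
For a Normal prior and Normal likelihood with known variance, the posterior is Normal; its mode equals its mean, the precision-weighted average.
Prior precision 1/σ₀² = 1/25 = 0.04; data precision n/σ² = 44/1 = 44.
μ̂ = (0.04·(-5) + 44·(-9.8)) / (0.04 + 44) = (-431.4)/44.04 = -3595/367 ≈ -9.796.

μ̂_MAP = -9.796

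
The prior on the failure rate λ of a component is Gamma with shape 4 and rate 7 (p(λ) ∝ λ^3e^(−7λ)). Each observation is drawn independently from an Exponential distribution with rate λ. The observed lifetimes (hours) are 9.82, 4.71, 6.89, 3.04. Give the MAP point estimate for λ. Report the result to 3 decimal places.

The Exponential(rate=λ) likelihood is ∝ λ^n e^(−λΣtᵢ). Here n = 4 and Σtᵢ = 9.82 + 4.71 + 6.89 + 3.04 = 24.46.
Posterior ∝ λ^3e^(−7λ) · λ^4e^(−24.46λ) = λ^7e^(−31.46λ), i.e. Gamma(8, 31.46).
Mode = (a−1)/b = 7/31.46 ≈ 0.223.

λ̂_MAP = 0.223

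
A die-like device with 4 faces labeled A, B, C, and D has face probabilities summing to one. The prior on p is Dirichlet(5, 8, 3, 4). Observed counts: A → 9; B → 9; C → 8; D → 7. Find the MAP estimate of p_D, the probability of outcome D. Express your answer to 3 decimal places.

MAP estimate of p_D = 0.204

The posterior is Dirichlet(αᵢ + nᵢ) = Dirichlet(14, 17, 11, 11).
For a Dirichlet(a₁,…,a_K) with all aᵢ > 1, the mode has j-th component (aⱼ − 1)/(Σaᵢ − K).
Here Σaᵢ = 53 and K = 4, so p_D = (11 − 1)/(53 − 4) = 10/49 ≈ 0.204.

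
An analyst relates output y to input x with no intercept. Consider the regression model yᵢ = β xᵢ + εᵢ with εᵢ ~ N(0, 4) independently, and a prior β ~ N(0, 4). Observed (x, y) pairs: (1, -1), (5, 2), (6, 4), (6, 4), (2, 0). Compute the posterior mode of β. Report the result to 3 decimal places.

β̂_MAP = 0.553

log p(β | y) = −Σ(yᵢ − βxᵢ)²/(2·4) − β²/(2·4) + const.
Setting the derivative to zero: Σxᵢ(yᵢ − βxᵢ)/4 − β/4 = 0, so β = Σxᵢyᵢ / (Σxᵢ² + σ²/τ²).
Σxᵢyᵢ = 1·(-1) + 5·2 + 6·4 + 6·4 + 2·0 = 57; Σxᵢ² = 102; σ²/τ² = 1.
β̂_MAP = 57 / (102 + 1) = 57/103 ≈ 0.553.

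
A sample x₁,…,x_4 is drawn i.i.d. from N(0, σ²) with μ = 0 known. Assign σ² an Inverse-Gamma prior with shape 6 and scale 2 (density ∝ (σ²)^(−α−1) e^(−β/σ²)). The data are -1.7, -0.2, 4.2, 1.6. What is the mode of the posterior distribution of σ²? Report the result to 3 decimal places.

Sum of squared deviations about the known mean: SS = (-1.7−0)² + (-0.2−0)² + (4.2−0)² + (1.6−0)² = 23.13.
The Normal likelihood contributes (σ²)^(−n/2) exp(−SS/(2σ²)), so the posterior is Inverse-Gamma(α + n/2, β + SS/2) = Inverse-Gamma(8, 13.565).
The mode of Inverse-Gamma(a, b) is b/(a+1) = 13.565/9 ≈ 1.507.

σ̂²_MAP = 1.507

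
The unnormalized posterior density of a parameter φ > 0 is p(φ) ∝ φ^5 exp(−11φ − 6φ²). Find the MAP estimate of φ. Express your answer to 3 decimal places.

ℓ'(φ) = 5/φ − 11 − 12φ. Setting this to zero and multiplying by φ: 12φ² + 11φ − 5 = 0.
φ = (−11 + √(11² + 4·12·5)) / (2·12) = (−11 + √361) / 24 = (−11 + 19)/24 = 1/3.
ℓ''(φ) = −5/φ² − 12 < 0, confirming a maximum.

φ̂_MAP = 0.333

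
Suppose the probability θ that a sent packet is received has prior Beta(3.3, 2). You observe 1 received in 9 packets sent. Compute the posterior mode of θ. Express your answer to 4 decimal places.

θ̂_MAP = 0.2683

Prior: Beta(3.3, 2).
Data: 1 success in 9 trials. The binomial likelihood contributes θ(1−θ)^8, so the posterior is Beta(3.3+1, 2+8) = Beta(4.3, 10).
For Beta(a, b) with a, b > 1 the mode is (a−1)/(a+b−2) = 3.3/12.3 ≈ 0.2683.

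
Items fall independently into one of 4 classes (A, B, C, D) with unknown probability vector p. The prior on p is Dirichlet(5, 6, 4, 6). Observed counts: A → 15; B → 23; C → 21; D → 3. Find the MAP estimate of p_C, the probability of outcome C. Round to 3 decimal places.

MAP estimate of p_C = 0.304

The posterior is Dirichlet(αᵢ + nᵢ) = Dirichlet(20, 29, 25, 9).
For a Dirichlet(a₁,…,a_K) with all aᵢ > 1, the mode has j-th component (aⱼ − 1)/(Σaᵢ − K).
Here Σaᵢ = 83 and K = 4, so p_C = (25 − 1)/(83 − 4) = 24/79 ≈ 0.304.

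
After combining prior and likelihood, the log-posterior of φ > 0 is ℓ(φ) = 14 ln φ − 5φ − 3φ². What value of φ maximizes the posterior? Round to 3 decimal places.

ℓ'(φ) = 14/φ − 5 − 6φ. Setting this to zero and multiplying by φ: 6φ² + 5φ − 14 = 0.
φ = (−5 + √(5² + 4·6·14)) / (2·6) = (−5 + √361) / 12 = (−5 + 19)/12 = 7/6.
ℓ''(φ) = −14/φ² − 6 < 0, confirming a maximum.

φ̂_MAP = 1.167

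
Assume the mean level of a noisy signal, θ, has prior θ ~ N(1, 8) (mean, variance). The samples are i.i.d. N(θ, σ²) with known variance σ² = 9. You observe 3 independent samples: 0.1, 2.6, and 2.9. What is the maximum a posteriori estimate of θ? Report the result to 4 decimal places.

θ̂_MAP = 1.6303

n = 3; x̄ = (0.1 + 2.6 + 2.9)/3 = 5.6/3 = 28/15 ≈ 1.8667.
For a Normal prior and Normal likelihood with known variance, the posterior is Normal; its mode equals its mean, the precision-weighted average.
Prior precision 1/σ₀² = 1/8 = 0.125; data precision n/σ² = 3/9 = 1/3.
θ̂ = (0.125·1 + (1/3)·(28/15)) / (0.125 + 1/3) = (269/360)/(11/24) = 269/165 ≈ 1.6303.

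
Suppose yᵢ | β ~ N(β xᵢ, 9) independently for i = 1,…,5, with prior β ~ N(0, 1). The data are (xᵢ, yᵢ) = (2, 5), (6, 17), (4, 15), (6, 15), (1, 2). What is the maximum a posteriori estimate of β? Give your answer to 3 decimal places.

β̂_MAP = 2.588

log p(β | y) = −Σ(yᵢ − βxᵢ)²/(2·9) − β²/(2·1) + const.
Setting the derivative to zero: Σxᵢ(yᵢ − βxᵢ)/9 − β/1 = 0, so β = Σxᵢyᵢ / (Σxᵢ² + σ²/τ²).
Σxᵢyᵢ = 2·5 + 6·17 + 4·15 + 6·15 + 1·2 = 264; Σxᵢ² = 93; σ²/τ² = 9.
β̂_MAP = 264 / (93 + 9) = 264/102 ≈ 2.588.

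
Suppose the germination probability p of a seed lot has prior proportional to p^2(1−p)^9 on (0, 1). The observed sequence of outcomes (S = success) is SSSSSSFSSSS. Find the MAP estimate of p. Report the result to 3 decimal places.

The prior density ∝ p^2(1−p)^9 is the kernel of Beta(3, 10).
Data: 10 successes in 11 trials (from the sequence). The binomial likelihood contributes p^10(1−p)^1, so the posterior is Beta(3+10, 10+1) = Beta(13, 11).
For Beta(a, b) with a, b > 1 the mode is (a−1)/(a+b−2) = 12/22 ≈ 0.545.

p̂_MAP = 0.545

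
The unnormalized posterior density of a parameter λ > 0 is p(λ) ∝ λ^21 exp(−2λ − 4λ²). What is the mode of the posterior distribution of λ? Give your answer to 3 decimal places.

λ̂_MAP = 1.500

ℓ'(λ) = 21/λ − 2 − 8λ. Setting this to zero and multiplying by λ: 8λ² + 2λ − 21 = 0.
λ = (−2 + √(2² + 4·8·21)) / (2·8) = (−2 + √676) / 16 = (−2 + 26)/16 = 3/2.
ℓ''(λ) = −21/λ² − 8 < 0, confirming a maximum.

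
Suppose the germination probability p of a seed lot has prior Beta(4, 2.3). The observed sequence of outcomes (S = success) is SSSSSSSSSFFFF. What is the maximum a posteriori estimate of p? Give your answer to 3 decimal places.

Prior: Beta(4, 2.3).
Data: 9 successes in 13 trials (from the sequence). The binomial likelihood contributes p^9(1−p)^4, so the posterior is Beta(4+9, 2.3+4) = Beta(13, 6.3).
For Beta(a, b) with a, b > 1 the mode is (a−1)/(a+b−2) = 12/17.3 ≈ 0.694.

p̂_MAP = 0.694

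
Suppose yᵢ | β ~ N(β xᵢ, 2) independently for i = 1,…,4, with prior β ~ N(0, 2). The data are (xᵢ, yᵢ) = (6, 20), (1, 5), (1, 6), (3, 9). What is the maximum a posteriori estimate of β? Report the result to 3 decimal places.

β̂_MAP = 3.292

log p(β | y) = −Σ(yᵢ − βxᵢ)²/(2·2) − β²/(2·2) + const.
Setting the derivative to zero: Σxᵢ(yᵢ − βxᵢ)/2 − β/2 = 0, so β = Σxᵢyᵢ / (Σxᵢ² + σ²/τ²).
Σxᵢyᵢ = 6·20 + 1·5 + 1·6 + 3·9 = 158; Σxᵢ² = 47; σ²/τ² = 1.
β̂_MAP = 158 / (47 + 1) = 158/48 ≈ 3.292.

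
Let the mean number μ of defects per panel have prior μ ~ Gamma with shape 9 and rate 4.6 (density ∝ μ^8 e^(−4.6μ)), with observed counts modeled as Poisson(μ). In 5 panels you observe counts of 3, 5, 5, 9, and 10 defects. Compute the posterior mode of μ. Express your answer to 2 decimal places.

Σxᵢ = 3+5+5+9+10 = 32, with n = 5.
Posterior ∝ μ^8e^(−4.6μ) · μ^32e^(−5μ) = μ^40e^(−9.6μ), i.e. Gamma(shape=41, rate=9.6).
The mode of a Gamma(a, b) with a ≥ 1 (shape–rate) is (a−1)/b = 40/9.6 ≈ 4.17.

μ̂_MAP = 4.17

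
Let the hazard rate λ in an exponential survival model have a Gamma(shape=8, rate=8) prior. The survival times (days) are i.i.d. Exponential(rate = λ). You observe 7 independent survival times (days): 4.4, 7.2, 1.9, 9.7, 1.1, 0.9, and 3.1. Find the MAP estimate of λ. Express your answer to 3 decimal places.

The Exponential(rate=λ) likelihood is ∝ λ^n e^(−λΣtᵢ). Here n = 7 and Σtᵢ = 4.4 + 7.2 + 1.9 + 9.7 + 1.1 + 0.9 + 3.1 = 28.3.
Posterior ∝ λ^7e^(−8λ) · λ^7e^(−28.3λ) = λ^14e^(−36.3λ), i.e. Gamma(15, 36.3).
Mode = (a−1)/b = 14/36.3 ≈ 0.386.

λ̂_MAP = 0.386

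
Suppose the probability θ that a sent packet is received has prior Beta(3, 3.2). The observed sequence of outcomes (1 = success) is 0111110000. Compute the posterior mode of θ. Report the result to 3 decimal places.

θ̂_MAP = 0.493

Prior: Beta(3, 3.2).
Data: 5 successes in 10 trials (from the sequence). The binomial likelihood contributes θ^5(1−θ)^5, so the posterior is Beta(3+5, 3.2+5) = Beta(8, 8.2).
For Beta(a, b) with a, b > 1 the mode is (a−1)/(a+b−2) = 7/14.2 ≈ 0.493.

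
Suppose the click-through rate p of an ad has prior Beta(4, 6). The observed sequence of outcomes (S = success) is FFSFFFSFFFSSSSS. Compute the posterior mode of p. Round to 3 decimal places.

p̂_MAP = 0.435

Prior: Beta(4, 6).
Data: 7 successes in 15 trials (from the sequence). The binomial likelihood contributes p^7(1−p)^8, so the posterior is Beta(4+7, 6+8) = Beta(11, 14).
For Beta(a, b) with a, b > 1 the mode is (a−1)/(a+b−2) = 10/23 ≈ 0.435.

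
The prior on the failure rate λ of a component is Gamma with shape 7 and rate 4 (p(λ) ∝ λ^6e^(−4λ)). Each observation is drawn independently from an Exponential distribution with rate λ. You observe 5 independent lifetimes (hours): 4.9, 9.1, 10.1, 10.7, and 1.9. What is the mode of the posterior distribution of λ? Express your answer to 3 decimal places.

λ̂_MAP = 0.270

The Exponential(rate=λ) likelihood is ∝ λ^n e^(−λΣtᵢ). Here n = 5 and Σtᵢ = 4.9 + 9.1 + 10.1 + 10.7 + 1.9 = 36.7.
Posterior ∝ λ^6e^(−4λ) · λ^5e^(−36.7λ) = λ^11e^(−40.7λ), i.e. Gamma(12, 40.7).
Mode = (a−1)/b = 11/40.7 ≈ 0.270.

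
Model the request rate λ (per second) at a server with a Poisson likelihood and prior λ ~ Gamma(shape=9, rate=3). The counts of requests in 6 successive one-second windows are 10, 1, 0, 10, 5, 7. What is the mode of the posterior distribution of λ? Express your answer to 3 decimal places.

λ̂_MAP = 4.556

Σxᵢ = 10+1+0+10+5+7 = 33, with n = 6.
Posterior ∝ λ^8e^(−3λ) · λ^33e^(−6λ) = λ^41e^(−9λ), i.e. Gamma(shape=42, rate=9).
The mode of a Gamma(a, b) with a ≥ 1 (shape–rate) is (a−1)/b = 41/9 ≈ 4.556.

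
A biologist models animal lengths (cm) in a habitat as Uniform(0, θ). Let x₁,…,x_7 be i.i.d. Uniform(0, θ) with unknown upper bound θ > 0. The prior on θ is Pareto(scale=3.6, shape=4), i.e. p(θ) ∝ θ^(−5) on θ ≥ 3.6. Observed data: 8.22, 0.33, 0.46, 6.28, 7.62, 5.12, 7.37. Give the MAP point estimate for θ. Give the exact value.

The Uniform(0, θ) likelihood is θ^(−n) for θ ≥ max(xᵢ), zero otherwise. Here max(xᵢ) = 8.22.
Posterior ∝ θ^(−5) · θ^(−7) = θ^(−12) on θ ≥ max(3.6, 8.22) = 8.22.
This density is strictly decreasing in θ, so the posterior mode lies at the lower boundary of the support.

θ̂_MAP = 8.22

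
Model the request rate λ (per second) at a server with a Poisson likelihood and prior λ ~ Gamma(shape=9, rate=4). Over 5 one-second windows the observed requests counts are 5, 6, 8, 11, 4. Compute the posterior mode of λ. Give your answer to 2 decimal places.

Σxᵢ = 5+6+8+11+4 = 34, with n = 5.
Posterior ∝ λ^8e^(−4λ) · λ^34e^(−5λ) = λ^42e^(−9λ), i.e. Gamma(shape=43, rate=9).
The mode of a Gamma(a, b) with a ≥ 1 (shape–rate) is (a−1)/b = 42/9 ≈ 4.67.

λ̂_MAP = 4.67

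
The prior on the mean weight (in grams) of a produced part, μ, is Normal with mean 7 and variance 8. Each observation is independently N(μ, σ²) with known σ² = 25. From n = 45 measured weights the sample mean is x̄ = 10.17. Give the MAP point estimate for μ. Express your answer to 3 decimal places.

μ̂_MAP = 9.964

n = 45, x̄ = 10.17.
For a Normal prior and Normal likelihood with known variance, the posterior is Normal; its mode equals its mean, the precision-weighted average.
Prior precision 1/σ₀² = 1/8 = 0.125; data precision n/σ² = 45/25 = 1.8.
μ̂ = (0.125·7 + 1.8·10.17) / (0.125 + 1.8) = 19.181/1.925 = 19181/1925 ≈ 9.964.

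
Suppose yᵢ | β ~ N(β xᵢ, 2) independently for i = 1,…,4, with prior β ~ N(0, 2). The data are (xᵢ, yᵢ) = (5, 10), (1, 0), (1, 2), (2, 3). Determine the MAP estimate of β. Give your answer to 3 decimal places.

log p(β | y) = −Σ(yᵢ − βxᵢ)²/(2·2) − β²/(2·2) + const.
Setting the derivative to zero: Σxᵢ(yᵢ − βxᵢ)/2 − β/2 = 0, so β = Σxᵢyᵢ / (Σxᵢ² + σ²/τ²).
Σxᵢyᵢ = 5·10 + 1·0 + 1·2 + 2·3 = 58; Σxᵢ² = 31; σ²/τ² = 1.
β̂_MAP = 58 / (31 + 1) = 58/32 ≈ 1.813.

β̂_MAP = 1.813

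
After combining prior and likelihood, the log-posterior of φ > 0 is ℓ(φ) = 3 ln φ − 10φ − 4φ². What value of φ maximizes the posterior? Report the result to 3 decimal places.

φ̂_MAP = 0.250

ℓ'(φ) = 3/φ − 10 − 8φ. Setting this to zero and multiplying by φ: 8φ² + 10φ − 3 = 0.
φ = (−10 + √(10² + 4·8·3)) / (2·8) = (−10 + √196) / 16 = (−10 + 14)/16 = 1/4.
ℓ''(φ) = −3/φ² − 8 < 0, confirming a maximum.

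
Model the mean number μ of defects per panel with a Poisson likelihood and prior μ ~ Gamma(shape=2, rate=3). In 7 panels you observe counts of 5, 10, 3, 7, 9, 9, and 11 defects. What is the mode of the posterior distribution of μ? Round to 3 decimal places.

Σxᵢ = 5+10+3+7+9+9+11 = 54, with n = 7.
Posterior ∝ μe^(−3μ) · μ^54e^(−7μ) = μ^55e^(−10μ), i.e. Gamma(shape=56, rate=10).
The mode of a Gamma(a, b) with a ≥ 1 (shape–rate) is (a−1)/b = 55/10 ≈ 5.500.

μ̂_MAP = 5.500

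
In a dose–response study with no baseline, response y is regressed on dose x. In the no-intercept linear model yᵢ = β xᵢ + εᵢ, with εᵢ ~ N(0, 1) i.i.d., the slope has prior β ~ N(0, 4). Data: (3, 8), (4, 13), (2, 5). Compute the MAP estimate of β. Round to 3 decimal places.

β̂_MAP = 2.940

log p(β | y) = −Σ(yᵢ − βxᵢ)²/(2·1) − β²/(2·4) + const.
Setting the derivative to zero: Σxᵢ(yᵢ − βxᵢ)/1 − β/4 = 0, so β = Σxᵢyᵢ / (Σxᵢ² + σ²/τ²).
Σxᵢyᵢ = 3·8 + 4·13 + 2·5 = 86; Σxᵢ² = 29; σ²/τ² = 0.25.
β̂_MAP = 86 / (29 + 0.25) = 86/29.25 ≈ 2.940.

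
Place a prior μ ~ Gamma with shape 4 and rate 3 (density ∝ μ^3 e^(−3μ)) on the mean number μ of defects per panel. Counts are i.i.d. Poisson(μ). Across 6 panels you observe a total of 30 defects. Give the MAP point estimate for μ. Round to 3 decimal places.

μ̂_MAP = 3.667

Σxᵢ = 30, n = 6.
Posterior ∝ μ^3e^(−3μ) · μ^30e^(−6μ) = μ^33e^(−9μ), i.e. Gamma(shape=34, rate=9).
The mode of a Gamma(a, b) with a ≥ 1 (shape–rate) is (a−1)/b = 33/9 ≈ 3.667.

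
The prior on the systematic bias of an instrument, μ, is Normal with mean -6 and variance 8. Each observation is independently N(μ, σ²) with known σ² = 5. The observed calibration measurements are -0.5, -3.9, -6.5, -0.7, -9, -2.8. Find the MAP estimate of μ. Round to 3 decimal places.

n = 6; x̄ = ((-0.5) + (-3.9) + (-6.5) + (-0.7) + (-9) + (-2.8))/6 = -23.4/6 = -3.9.
For a Normal prior and Normal likelihood with known variance, the posterior is Normal; its mode equals its mean, the precision-weighted average.
Prior precision 1/σ₀² = 1/8 = 0.125; data precision n/σ² = 6/5 = 1.2.
μ̂ = (0.125·(-6) + 1.2·(-3.9)) / (0.125 + 1.2) = (-5.43)/1.325 = -1086/265 ≈ -4.098.

μ̂_MAP = -4.098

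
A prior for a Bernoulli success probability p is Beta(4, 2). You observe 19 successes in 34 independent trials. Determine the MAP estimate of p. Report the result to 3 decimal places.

p̂_MAP = 0.579

Prior: Beta(4, 2).
Data: 19 successes in 34 trials. The binomial likelihood contributes p^19(1−p)^15, so the posterior is Beta(4+19, 2+15) = Beta(23, 17).
For Beta(a, b) with a, b > 1 the mode is (a−1)/(a+b−2) = 22/38 ≈ 0.579.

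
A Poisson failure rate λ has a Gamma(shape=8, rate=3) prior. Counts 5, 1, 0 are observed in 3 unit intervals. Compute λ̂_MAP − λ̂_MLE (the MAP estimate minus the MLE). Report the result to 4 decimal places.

Σxᵢ = 6. Posterior is Gamma(14, 6); MAP = (14−1)/6 = 13/6 ≈ 2.16667.
MLE = x̄ = 6/3 ≈ 2.00000.
Difference = 13/6 − 6/3 = 1/6 ≈ 0.1667.

MAP − MLE = 0.1667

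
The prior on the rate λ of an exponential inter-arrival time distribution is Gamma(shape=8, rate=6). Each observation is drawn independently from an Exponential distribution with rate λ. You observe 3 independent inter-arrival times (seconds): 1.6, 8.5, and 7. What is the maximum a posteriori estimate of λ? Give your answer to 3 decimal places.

The Exponential(rate=λ) likelihood is ∝ λ^n e^(−λΣtᵢ). Here n = 3 and Σtᵢ = 1.6 + 8.5 + 7 = 17.1.
Posterior ∝ λ^7e^(−6λ) · λ^3e^(−17.1λ) = λ^10e^(−23.1λ), i.e. Gamma(11, 23.1).
Mode = (a−1)/b = 10/23.1 ≈ 0.433.

λ̂_MAP = 0.433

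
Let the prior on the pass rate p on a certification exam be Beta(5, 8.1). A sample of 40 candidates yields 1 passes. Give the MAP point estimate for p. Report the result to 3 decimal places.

p̂_MAP = 0.098

Prior: Beta(5, 8.1).
Data: 1 success in 40 trials. The binomial likelihood contributes p(1−p)^39, so the posterior is Beta(5+1, 8.1+39) = Beta(6, 47.1).
For Beta(a, b) with a, b > 1 the mode is (a−1)/(a+b−2) = 5/51.1 ≈ 0.098.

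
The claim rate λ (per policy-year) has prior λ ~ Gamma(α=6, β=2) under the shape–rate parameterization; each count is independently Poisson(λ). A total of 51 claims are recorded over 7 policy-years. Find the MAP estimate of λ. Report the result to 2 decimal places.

λ̂_MAP = 6.22

Σxᵢ = 51, n = 7.
Posterior ∝ λ^5e^(−2λ) · λ^51e^(−7λ) = λ^56e^(−9λ), i.e. Gamma(shape=57, rate=9).
The mode of a Gamma(a, b) with a ≥ 1 (shape–rate) is (a−1)/b = 56/9 ≈ 6.22.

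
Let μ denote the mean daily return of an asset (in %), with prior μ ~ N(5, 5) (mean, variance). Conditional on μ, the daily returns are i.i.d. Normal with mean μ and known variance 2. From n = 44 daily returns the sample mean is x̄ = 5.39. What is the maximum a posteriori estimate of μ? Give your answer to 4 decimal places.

n = 44, x̄ = 5.39.
For a Normal prior and Normal likelihood with known variance, the posterior is Normal; its mode equals its mean, the precision-weighted average.
Prior precision 1/σ₀² = 1/5 = 0.2; data precision n/σ² = 44/2 = 22.
μ̂ = (0.2·5 + 22·5.39) / (0.2 + 22) = 119.58/22.2 = 1993/370 ≈ 5.3865.

μ̂_MAP = 5.3865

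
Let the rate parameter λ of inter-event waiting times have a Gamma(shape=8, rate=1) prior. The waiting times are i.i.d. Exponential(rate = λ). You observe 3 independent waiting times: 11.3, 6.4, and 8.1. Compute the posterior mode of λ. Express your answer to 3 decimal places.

The Exponential(rate=λ) likelihood is ∝ λ^n e^(−λΣtᵢ). Here n = 3 and Σtᵢ = 11.3 + 6.4 + 8.1 = 25.8.
Posterior ∝ λ^7e^(−1λ) · λ^3e^(−25.8λ) = λ^10e^(−26.8λ), i.e. Gamma(11, 26.8).
Mode = (a−1)/b = 10/26.8 ≈ 0.373.

λ̂_MAP = 0.373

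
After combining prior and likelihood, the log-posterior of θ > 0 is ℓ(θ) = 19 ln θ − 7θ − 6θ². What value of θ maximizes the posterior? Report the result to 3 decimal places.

θ̂_MAP = 1.000

ℓ'(θ) = 19/θ − 7 − 12θ. Setting this to zero and multiplying by θ: 12θ² + 7θ − 19 = 0.
θ = (−7 + √(7² + 4·12·19)) / (2·12) = (−7 + √961) / 24 = (−7 + 31)/24 = 1.
ℓ''(θ) = −19/θ² − 12 < 0, confirming a maximum.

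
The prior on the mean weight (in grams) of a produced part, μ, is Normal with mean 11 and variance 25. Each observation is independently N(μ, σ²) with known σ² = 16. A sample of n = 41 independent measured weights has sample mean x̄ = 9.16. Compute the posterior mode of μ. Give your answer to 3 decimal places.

n = 41, x̄ = 9.16.
For a Normal prior and Normal likelihood with known variance, the posterior is Normal; its mode equals its mean, the precision-weighted average.
Prior precision 1/σ₀² = 1/25 = 0.04; data precision n/σ² = 41/16 = 2.5625.
μ̂ = (0.04·11 + 2.5625·9.16) / (0.04 + 2.5625) = 23.9125/2.6025 = 9565/1041 ≈ 9.188.

μ̂_MAP = 9.188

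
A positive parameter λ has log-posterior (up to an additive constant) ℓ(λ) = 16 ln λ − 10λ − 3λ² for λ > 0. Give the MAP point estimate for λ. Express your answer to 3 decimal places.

λ̂_MAP = 1.000

ℓ'(λ) = 16/λ − 10 − 6λ. Setting this to zero and multiplying by λ: 6λ² + 10λ − 16 = 0.
λ = (−10 + √(10² + 4·6·16)) / (2·6) = (−10 + √484) / 12 = (−10 + 22)/12 = 1.
ℓ''(λ) = −16/λ² − 6 < 0, confirming a maximum.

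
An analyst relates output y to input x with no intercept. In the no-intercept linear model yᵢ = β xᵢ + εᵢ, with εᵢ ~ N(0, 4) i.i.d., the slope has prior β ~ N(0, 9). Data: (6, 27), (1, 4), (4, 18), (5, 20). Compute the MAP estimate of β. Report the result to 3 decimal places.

β̂_MAP = 4.309

log p(β | y) = −Σ(yᵢ − βxᵢ)²/(2·4) − β²/(2·9) + const.
Setting the derivative to zero: Σxᵢ(yᵢ − βxᵢ)/4 − β/9 = 0, so β = Σxᵢyᵢ / (Σxᵢ² + σ²/τ²).
Σxᵢyᵢ = 6·27 + 1·4 + 4·18 + 5·20 = 338; Σxᵢ² = 78; σ²/τ² = 4/9.
β̂_MAP = 338 / (78 + 4/9) = 338/(706/9) = 1521/353 ≈ 4.309.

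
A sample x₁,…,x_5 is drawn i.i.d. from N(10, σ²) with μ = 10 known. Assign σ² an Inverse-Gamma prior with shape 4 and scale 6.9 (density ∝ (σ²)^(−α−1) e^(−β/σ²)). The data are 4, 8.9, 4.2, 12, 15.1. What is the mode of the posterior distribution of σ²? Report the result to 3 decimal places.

Sum of squared deviations about the known mean: SS = (4−10)² + (8.9−10)² + (4.2−10)² + (12−10)² + (15.1−10)² = 100.86.
The Normal likelihood contributes (σ²)^(−n/2) exp(−SS/(2σ²)), so the posterior is Inverse-Gamma(α + n/2, β + SS/2) = Inverse-Gamma(6.5, 57.33).
The mode of Inverse-Gamma(a, b) is b/(a+1) = 57.33/7.5 ≈ 7.644.

σ̂²_MAP = 7.644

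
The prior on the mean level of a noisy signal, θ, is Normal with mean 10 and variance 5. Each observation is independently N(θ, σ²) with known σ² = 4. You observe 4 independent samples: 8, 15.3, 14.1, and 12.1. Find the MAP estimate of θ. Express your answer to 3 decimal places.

θ̂_MAP = 11.979

n = 4; x̄ = (8 + 15.3 + 14.1 + 12.1)/4 = 49.5/4 = 12.375.
For a Normal prior and Normal likelihood with known variance, the posterior is Normal; its mode equals its mean, the precision-weighted average.
Prior precision 1/σ₀² = 1/5 = 0.2; data precision n/σ² = 4/4 = 1.
θ̂ = (0.2·10 + 1·12.375) / (0.2 + 1) = 14.375/1.2 = 575/48 ≈ 11.979.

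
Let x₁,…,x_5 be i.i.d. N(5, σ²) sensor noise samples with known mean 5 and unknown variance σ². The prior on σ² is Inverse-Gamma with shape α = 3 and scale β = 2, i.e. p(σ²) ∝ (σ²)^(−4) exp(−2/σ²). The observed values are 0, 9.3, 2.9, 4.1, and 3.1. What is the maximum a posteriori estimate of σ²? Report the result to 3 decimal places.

Sum of squared deviations about the known mean: SS = (0−5)² + (9.3−5)² + (2.9−5)² + (4.1−5)² + (3.1−5)² = 52.32.
The Normal likelihood contributes (σ²)^(−n/2) exp(−SS/(2σ²)), so the posterior is Inverse-Gamma(α + n/2, β + SS/2) = Inverse-Gamma(5.5, 28.16).
The mode of Inverse-Gamma(a, b) is b/(a+1) = 28.16/6.5 ≈ 4.332.

σ̂²_MAP = 4.332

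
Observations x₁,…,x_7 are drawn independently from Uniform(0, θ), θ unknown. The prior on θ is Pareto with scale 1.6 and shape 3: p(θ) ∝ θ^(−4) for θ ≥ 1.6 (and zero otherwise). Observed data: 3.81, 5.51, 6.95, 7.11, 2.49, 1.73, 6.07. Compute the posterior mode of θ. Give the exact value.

θ̂_MAP = 7.11

The Uniform(0, θ) likelihood is θ^(−n) for θ ≥ max(xᵢ), zero otherwise. Here max(xᵢ) = 7.11.
Posterior ∝ θ^(−4) · θ^(−7) = θ^(−11) on θ ≥ max(1.6, 7.11) = 7.11.
This density is strictly decreasing in θ, so the posterior mode lies at the lower boundary of the support.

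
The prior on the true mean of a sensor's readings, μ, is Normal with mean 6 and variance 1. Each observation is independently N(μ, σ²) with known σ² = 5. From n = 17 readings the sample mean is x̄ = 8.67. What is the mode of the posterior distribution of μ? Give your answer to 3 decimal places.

n = 17, x̄ = 8.67.
For a Normal prior and Normal likelihood with known variance, the posterior is Normal; its mode equals its mean, the precision-weighted average.
Prior precision 1/σ₀² = 1/1 = 1; data precision n/σ² = 17/5 = 3.4.
μ̂ = (1·6 + 3.4·8.67) / (1 + 3.4) = 35.478/4.4 = 17739/2200 ≈ 8.063.

μ̂_MAP = 8.063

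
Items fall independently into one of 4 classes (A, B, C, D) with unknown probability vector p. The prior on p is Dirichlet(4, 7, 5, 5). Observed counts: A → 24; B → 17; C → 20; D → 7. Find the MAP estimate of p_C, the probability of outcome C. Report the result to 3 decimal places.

MAP estimate of p_C = 0.282

The posterior is Dirichlet(αᵢ + nᵢ) = Dirichlet(28, 24, 25, 12).
For a Dirichlet(a₁,…,a_K) with all aᵢ > 1, the mode has j-th component (aⱼ − 1)/(Σaᵢ − K).
Here Σaᵢ = 89 and K = 4, so p_C = (25 − 1)/(89 − 4) = 24/85 ≈ 0.282.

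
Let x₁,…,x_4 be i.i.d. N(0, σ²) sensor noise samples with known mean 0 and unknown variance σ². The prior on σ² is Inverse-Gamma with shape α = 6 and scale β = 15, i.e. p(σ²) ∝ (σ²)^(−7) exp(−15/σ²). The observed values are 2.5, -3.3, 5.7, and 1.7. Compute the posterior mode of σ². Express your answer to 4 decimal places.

Sum of squared deviations about the known mean: SS = (2.5−0)² + (-3.3−0)² + (5.7−0)² + (1.7−0)² = 52.52.
The Normal likelihood contributes (σ²)^(−n/2) exp(−SS/(2σ²)), so the posterior is Inverse-Gamma(α + n/2, β + SS/2) = Inverse-Gamma(8, 41.26).
The mode of Inverse-Gamma(a, b) is b/(a+1) = 41.26/9 ≈ 4.5844.

σ̂²_MAP = 4.5844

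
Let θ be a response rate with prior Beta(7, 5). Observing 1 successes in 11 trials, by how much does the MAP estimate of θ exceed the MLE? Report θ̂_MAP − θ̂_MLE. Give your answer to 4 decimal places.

Posterior is Beta(8, 15); MAP = (8−1)/(23−2) = 7/21 ≈ 0.33333.
MLE ignores the prior: θ̂_MLE = k/n = 1/11 ≈ 0.09091.
Difference = 7/21 − 1/11 = 8/33 ≈ 0.2424.

MAP − MLE = 0.2424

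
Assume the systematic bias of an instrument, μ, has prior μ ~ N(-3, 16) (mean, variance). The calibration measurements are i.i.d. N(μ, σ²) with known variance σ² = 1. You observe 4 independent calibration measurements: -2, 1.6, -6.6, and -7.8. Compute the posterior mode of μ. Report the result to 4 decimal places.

μ̂_MAP = -3.6892

n = 4; x̄ = ((-2) + 1.6 + (-6.6) + (-7.8))/4 = -14.8/4 = -3.7.
For a Normal prior and Normal likelihood with known variance, the posterior is Normal; its mode equals its mean, the precision-weighted average.
Prior precision 1/σ₀² = 1/16 = 0.0625; data precision n/σ² = 4/1 = 4.
μ̂ = (0.0625·(-3) + 4·(-3.7)) / (0.0625 + 4) = (-14.9875)/4.0625 = -1199/325 ≈ -3.6892.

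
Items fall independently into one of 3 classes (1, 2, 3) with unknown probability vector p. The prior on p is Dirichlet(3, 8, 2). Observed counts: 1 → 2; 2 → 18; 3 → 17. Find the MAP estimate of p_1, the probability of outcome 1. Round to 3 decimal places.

The posterior is Dirichlet(αᵢ + nᵢ) = Dirichlet(5, 26, 19).
For a Dirichlet(a₁,…,a_K) with all aᵢ > 1, the mode has j-th component (aⱼ − 1)/(Σaᵢ − K).
Here Σaᵢ = 50 and K = 3, so p_1 = (5 − 1)/(50 − 3) = 4/47 ≈ 0.085.

MAP estimate: 0.085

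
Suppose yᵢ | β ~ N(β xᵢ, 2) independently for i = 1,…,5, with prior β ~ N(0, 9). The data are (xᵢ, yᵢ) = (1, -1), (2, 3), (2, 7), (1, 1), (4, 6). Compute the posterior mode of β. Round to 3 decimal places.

β̂_MAP = 1.678

log p(β | y) = −Σ(yᵢ − βxᵢ)²/(2·2) − β²/(2·9) + const.
Setting the derivative to zero: Σxᵢ(yᵢ − βxᵢ)/2 − β/9 = 0, so β = Σxᵢyᵢ / (Σxᵢ² + σ²/τ²).
Σxᵢyᵢ = 1·(-1) + 2·3 + 2·7 + 1·1 + 4·6 = 44; Σxᵢ² = 26; σ²/τ² = 2/9.
β̂_MAP = 44 / (26 + 2/9) = 44/(236/9) = 99/59 ≈ 1.678.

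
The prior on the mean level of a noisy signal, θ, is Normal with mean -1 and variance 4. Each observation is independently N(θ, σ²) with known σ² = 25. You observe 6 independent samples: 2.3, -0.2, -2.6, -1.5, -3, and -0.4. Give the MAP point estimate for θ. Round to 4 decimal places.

θ̂_MAP = -0.9510

n = 6; x̄ = (2.3 + (-0.2) + (-2.6) + (-1.5) + (-3) + (-0.4))/6 = -5.4/6 = -0.9.
For a Normal prior and Normal likelihood with known variance, the posterior is Normal; its mode equals its mean, the precision-weighted average.
Prior precision 1/σ₀² = 1/4 = 0.25; data precision n/σ² = 6/25 = 0.24.
θ̂ = (0.25·(-1) + 0.24·(-0.9)) / (0.25 + 0.24) = (-0.466)/0.49 = -233/245 ≈ -0.9510.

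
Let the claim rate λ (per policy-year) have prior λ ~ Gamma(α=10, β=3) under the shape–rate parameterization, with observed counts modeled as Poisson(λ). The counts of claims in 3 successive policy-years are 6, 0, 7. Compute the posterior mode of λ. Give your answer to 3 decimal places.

λ̂_MAP = 3.667

Σxᵢ = 6+0+7 = 13, with n = 3.
Posterior ∝ λ^9e^(−3λ) · λ^13e^(−3λ) = λ^22e^(−6λ), i.e. Gamma(shape=23, rate=6).
The mode of a Gamma(a, b) with a ≥ 1 (shape–rate) is (a−1)/b = 22/6 ≈ 3.667.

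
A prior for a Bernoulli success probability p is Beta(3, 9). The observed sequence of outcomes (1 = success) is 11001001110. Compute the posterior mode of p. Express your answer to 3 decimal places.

Prior: Beta(3, 9).
Data: 6 successes in 11 trials (from the sequence). The binomial likelihood contributes p^6(1−p)^5, so the posterior is Beta(3+6, 9+5) = Beta(9, 14).
For Beta(a, b) with a, b > 1 the mode is (a−1)/(a+b−2) = 8/21 ≈ 0.381.

p̂_MAP = 0.381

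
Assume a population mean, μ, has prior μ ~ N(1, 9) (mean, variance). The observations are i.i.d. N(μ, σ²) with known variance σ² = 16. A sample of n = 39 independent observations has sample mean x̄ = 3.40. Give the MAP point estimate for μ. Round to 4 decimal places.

n = 39, x̄ = 3.40.
For a Normal prior and Normal likelihood with known variance, the posterior is Normal; its mode equals its mean, the precision-weighted average.
Prior precision 1/σ₀² = 1/9; data precision n/σ² = 39/16 = 2.4375.
μ̂ = ((1/9)·1 + 2.4375·3.4) / (1/9 + 2.4375) = (6047/720)/(367/144) = 6047/1835 ≈ 3.2954.

μ̂_MAP = 3.2954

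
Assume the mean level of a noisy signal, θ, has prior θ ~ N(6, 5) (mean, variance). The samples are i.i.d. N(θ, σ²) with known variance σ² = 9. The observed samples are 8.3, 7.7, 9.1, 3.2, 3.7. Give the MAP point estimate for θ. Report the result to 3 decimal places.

n = 5; x̄ = (8.3 + 7.7 + 9.1 + 3.2 + 3.7)/5 = 32/5 = 6.4.
For a Normal prior and Normal likelihood with known variance, the posterior is Normal; its mode equals its mean, the precision-weighted average.
Prior precision 1/σ₀² = 1/5 = 0.2; data precision n/σ² = 5/9.
θ̂ = (0.2·6 + (5/9)·6.4) / (0.2 + 5/9) = (214/45)/(34/45) = 107/17 ≈ 6.294.

θ̂_MAP = 6.294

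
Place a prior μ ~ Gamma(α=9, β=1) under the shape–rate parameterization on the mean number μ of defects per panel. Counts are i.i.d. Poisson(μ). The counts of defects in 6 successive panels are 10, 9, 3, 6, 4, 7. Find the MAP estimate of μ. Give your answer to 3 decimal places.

Σxᵢ = 10+9+3+6+4+7 = 39, with n = 6.
Posterior ∝ μ^8e^(−1μ) · μ^39e^(−6μ) = μ^47e^(−7μ), i.e. Gamma(shape=48, rate=7).
The mode of a Gamma(a, b) with a ≥ 1 (shape–rate) is (a−1)/b = 47/7 ≈ 6.714.

μ̂_MAP = 6.714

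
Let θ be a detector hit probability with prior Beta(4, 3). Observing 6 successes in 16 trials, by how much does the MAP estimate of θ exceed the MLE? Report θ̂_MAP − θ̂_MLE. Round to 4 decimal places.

Posterior is Beta(10, 13); MAP = (10−1)/(23−2) = 9/21 ≈ 0.42857.
MLE ignores the prior: θ̂_MLE = k/n = 6/16 ≈ 0.37500.
Difference = 9/21 − 6/16 = 3/56 ≈ 0.0536.

MAP − MLE = 0.0536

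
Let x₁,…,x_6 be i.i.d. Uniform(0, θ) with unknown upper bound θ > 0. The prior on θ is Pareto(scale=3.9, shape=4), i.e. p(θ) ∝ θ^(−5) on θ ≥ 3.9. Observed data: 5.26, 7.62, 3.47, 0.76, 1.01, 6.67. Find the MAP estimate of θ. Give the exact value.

θ̂_MAP = 7.62

The Uniform(0, θ) likelihood is θ^(−n) for θ ≥ max(xᵢ), zero otherwise. Here max(xᵢ) = 7.62.
Posterior ∝ θ^(−5) · θ^(−6) = θ^(−11) on θ ≥ max(3.9, 7.62) = 7.62.
This density is strictly decreasing in θ, so the posterior mode lies at the lower boundary of the support.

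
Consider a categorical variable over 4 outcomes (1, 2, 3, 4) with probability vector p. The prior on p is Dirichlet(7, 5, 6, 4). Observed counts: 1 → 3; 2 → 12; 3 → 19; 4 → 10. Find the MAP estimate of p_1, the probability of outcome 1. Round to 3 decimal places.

MAP estimate: 0.145

The posterior is Dirichlet(αᵢ + nᵢ) = Dirichlet(10, 17, 25, 14).
For a Dirichlet(a₁,…,a_K) with all aᵢ > 1, the mode has j-th component (aⱼ − 1)/(Σaᵢ − K).
Here Σaᵢ = 66 and K = 4, so p_1 = (10 − 1)/(66 − 4) = 9/62 ≈ 0.145.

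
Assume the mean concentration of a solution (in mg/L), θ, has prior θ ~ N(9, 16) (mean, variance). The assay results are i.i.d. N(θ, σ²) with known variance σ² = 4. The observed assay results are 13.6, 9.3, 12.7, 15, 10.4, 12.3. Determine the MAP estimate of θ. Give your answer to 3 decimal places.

n = 6; x̄ = (13.6 + 9.3 + 12.7 + 15 + 10.4 + 12.3)/6 = 73.3/6 = 733/60 ≈ 12.2167.
For a Normal prior and Normal likelihood with known variance, the posterior is Normal; its mode equals its mean, the precision-weighted average.
Prior precision 1/σ₀² = 1/16 = 0.0625; data precision n/σ² = 6/4 = 1.5.
θ̂ = (0.0625·9 + 1.5·(733/60)) / (0.0625 + 1.5) = 18.8875/1.5625 = 12.088.

θ̂_MAP = 12.088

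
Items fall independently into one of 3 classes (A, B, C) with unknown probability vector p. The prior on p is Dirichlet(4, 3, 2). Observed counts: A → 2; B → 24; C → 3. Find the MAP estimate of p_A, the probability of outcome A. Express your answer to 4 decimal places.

The posterior is Dirichlet(αᵢ + nᵢ) = Dirichlet(6, 27, 5).
For a Dirichlet(a₁,…,a_K) with all aᵢ > 1, the mode has j-th component (aⱼ − 1)/(Σaᵢ − K).
Here Σaᵢ = 38 and K = 3, so p_A = (6 − 1)/(38 − 3) = 5/35 ≈ 0.1429.

MAP estimate of p_A = 0.1429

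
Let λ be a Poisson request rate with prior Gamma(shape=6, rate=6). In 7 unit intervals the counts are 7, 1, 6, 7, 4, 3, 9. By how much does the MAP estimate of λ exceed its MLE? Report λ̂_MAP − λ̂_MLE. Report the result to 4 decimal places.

Σxᵢ = 37. Posterior is Gamma(43, 13); MAP = (43−1)/13 = 42/13 ≈ 3.23077.
MLE = x̄ = 37/7 ≈ 5.28571.
Difference = 42/13 − 37/7 = -187/91 ≈ -2.0549.

MAP − MLE = -2.0549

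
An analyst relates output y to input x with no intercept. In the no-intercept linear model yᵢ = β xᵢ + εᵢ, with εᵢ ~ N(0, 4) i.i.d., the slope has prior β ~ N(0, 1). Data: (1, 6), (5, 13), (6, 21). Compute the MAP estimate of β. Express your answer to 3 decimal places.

log p(β | y) = −Σ(yᵢ − βxᵢ)²/(2·4) − β²/(2·1) + const.
Setting the derivative to zero: Σxᵢ(yᵢ − βxᵢ)/4 − β/1 = 0, so β = Σxᵢyᵢ / (Σxᵢ² + σ²/τ²).
Σxᵢyᵢ = 1·6 + 5·13 + 6·21 = 197; Σxᵢ² = 62; σ²/τ² = 4.
β̂_MAP = 197 / (62 + 4) = 197/66 ≈ 2.985.

β̂_MAP = 2.985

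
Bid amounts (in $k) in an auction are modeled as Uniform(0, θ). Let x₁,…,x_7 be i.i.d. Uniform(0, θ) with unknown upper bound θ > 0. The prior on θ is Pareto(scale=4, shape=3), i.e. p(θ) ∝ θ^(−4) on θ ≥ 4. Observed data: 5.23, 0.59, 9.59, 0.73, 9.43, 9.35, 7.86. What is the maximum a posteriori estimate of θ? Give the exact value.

θ̂_MAP = 9.59

The Uniform(0, θ) likelihood is θ^(−n) for θ ≥ max(xᵢ), zero otherwise. Here max(xᵢ) = 9.59.
Posterior ∝ θ^(−4) · θ^(−7) = θ^(−11) on θ ≥ max(4, 9.59) = 9.59.
This density is strictly decreasing in θ, so the posterior mode lies at the lower boundary of the support.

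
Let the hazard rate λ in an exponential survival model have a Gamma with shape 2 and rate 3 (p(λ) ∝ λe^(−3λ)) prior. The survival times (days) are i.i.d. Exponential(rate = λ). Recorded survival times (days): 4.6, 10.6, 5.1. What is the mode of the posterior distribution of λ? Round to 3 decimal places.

λ̂_MAP = 0.172

The Exponential(rate=λ) likelihood is ∝ λ^n e^(−λΣtᵢ). Here n = 3 and Σtᵢ = 4.6 + 10.6 + 5.1 = 20.3.
Posterior ∝ λe^(−3λ) · λ^3e^(−20.3λ) = λ^4e^(−23.3λ), i.e. Gamma(5, 23.3).
Mode = (a−1)/b = 4/23.3 ≈ 0.172.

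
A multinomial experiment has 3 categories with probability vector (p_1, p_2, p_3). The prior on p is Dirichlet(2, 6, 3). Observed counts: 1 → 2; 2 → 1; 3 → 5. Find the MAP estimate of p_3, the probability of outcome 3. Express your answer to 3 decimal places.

MAP estimate: 0.438

The posterior is Dirichlet(αᵢ + nᵢ) = Dirichlet(4, 7, 8).
For a Dirichlet(a₁,…,a_K) with all aᵢ > 1, the mode has j-th component (aⱼ − 1)/(Σaᵢ − K).
Here Σaᵢ = 19 and K = 3, so p_3 = (8 − 1)/(19 − 3) = 7/16 ≈ 0.438.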